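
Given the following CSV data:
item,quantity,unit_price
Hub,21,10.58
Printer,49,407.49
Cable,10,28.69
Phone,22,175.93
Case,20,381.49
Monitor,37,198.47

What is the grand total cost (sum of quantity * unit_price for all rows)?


Computing row totals:
  Hub: 21 * 10.58 = 222.18
  Printer: 49 * 407.49 = 19967.01
  Cable: 10 * 28.69 = 286.9
  Phone: 22 * 175.93 = 3870.46
  Case: 20 * 381.49 = 7629.8
  Monitor: 37 * 198.47 = 7343.39
Grand total = 222.18 + 19967.01 + 286.9 + 3870.46 + 7629.8 + 7343.39 = 39319.74

ANSWER: 39319.74


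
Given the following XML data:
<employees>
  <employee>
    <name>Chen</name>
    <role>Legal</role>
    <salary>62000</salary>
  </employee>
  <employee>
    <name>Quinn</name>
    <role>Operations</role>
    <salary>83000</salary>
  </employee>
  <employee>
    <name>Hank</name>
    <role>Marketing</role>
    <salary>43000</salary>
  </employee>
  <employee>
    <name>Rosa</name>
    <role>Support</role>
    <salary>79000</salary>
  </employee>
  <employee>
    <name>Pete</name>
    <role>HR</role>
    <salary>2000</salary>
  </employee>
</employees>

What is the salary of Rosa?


Searching for <employee> with <name>Rosa</name>
Found at position 4
<salary>79000</salary>

ANSWER: 79000


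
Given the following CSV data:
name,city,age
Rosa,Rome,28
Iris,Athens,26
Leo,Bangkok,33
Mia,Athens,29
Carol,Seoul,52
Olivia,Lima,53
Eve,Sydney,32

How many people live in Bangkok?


Scanning city column for 'Bangkok':
  Row 3: Leo -> MATCH
Total matches: 1

ANSWER: 1


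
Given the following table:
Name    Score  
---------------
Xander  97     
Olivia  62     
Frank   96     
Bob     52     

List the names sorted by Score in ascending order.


Sorting by Score (ascending):
  Bob: 52
  Olivia: 62
  Frank: 96
  Xander: 97


ANSWER: Bob, Olivia, Frank, Xander


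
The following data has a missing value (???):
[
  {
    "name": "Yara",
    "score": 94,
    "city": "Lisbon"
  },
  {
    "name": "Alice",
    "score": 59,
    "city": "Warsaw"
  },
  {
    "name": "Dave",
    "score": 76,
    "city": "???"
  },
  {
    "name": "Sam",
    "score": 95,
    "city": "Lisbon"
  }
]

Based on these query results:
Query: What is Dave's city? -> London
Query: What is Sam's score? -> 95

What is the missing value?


The missing value is Dave's city
From query: Dave's city = London

ANSWER: London


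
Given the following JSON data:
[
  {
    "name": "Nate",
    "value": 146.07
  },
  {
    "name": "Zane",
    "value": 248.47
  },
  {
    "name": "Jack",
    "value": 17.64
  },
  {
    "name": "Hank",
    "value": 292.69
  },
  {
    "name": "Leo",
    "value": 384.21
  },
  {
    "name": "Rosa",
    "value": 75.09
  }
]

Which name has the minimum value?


Comparing values:
  Nate: 146.07
  Zane: 248.47
  Jack: 17.64
  Hank: 292.69
  Leo: 384.21
  Rosa: 75.09
Minimum: Jack (17.64)

ANSWER: Jack


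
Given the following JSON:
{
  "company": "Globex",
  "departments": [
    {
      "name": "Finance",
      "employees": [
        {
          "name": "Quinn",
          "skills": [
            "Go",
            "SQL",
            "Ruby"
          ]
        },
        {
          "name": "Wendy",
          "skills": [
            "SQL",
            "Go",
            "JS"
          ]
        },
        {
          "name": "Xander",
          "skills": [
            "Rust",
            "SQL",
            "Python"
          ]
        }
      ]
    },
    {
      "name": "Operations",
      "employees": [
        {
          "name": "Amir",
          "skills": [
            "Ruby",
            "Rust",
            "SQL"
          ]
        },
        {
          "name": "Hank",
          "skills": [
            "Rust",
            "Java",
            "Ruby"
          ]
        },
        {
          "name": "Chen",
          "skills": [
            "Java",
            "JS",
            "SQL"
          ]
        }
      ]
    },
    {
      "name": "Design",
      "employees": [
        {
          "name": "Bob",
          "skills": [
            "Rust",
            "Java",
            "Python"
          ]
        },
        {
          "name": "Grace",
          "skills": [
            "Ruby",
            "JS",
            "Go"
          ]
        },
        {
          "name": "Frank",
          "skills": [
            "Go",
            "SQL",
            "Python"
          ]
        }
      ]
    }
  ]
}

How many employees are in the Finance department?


Path: departments[0].employees
Count: 3

ANSWER: 3


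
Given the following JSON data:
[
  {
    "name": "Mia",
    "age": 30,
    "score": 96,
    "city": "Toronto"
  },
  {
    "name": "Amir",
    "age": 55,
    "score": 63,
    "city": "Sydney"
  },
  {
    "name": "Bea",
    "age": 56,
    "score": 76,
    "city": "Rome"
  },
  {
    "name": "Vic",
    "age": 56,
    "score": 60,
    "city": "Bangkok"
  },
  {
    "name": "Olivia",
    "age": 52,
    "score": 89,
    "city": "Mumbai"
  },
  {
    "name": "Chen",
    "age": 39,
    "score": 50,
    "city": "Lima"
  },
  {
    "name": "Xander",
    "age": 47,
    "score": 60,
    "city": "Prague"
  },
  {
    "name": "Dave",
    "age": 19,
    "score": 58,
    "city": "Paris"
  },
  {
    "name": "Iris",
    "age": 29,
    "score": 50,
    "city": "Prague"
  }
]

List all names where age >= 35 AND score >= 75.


Checking both conditions:
  Mia (age=30, score=96) -> no
  Amir (age=55, score=63) -> no
  Bea (age=56, score=76) -> YES
  Vic (age=56, score=60) -> no
  Olivia (age=52, score=89) -> YES
  Chen (age=39, score=50) -> no
  Xander (age=47, score=60) -> no
  Dave (age=19, score=58) -> no
  Iris (age=29, score=50) -> no


ANSWER: Bea, Olivia


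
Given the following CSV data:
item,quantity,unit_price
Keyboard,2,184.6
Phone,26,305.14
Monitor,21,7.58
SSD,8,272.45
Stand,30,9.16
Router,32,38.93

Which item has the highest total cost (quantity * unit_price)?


Computing row totals:
  Keyboard: 369.2
  Phone: 7933.64
  Monitor: 159.18
  SSD: 2179.6
  Stand: 274.8
  Router: 1245.76
Maximum: Phone (7933.64)

ANSWER: Phone


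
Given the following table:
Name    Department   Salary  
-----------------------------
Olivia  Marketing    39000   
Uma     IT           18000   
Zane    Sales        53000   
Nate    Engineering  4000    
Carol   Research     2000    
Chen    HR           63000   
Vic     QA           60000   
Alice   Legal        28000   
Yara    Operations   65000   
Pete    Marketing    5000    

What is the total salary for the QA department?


QA department members:
  Vic: 60000
Total = 60000 = 60000

ANSWER: 60000


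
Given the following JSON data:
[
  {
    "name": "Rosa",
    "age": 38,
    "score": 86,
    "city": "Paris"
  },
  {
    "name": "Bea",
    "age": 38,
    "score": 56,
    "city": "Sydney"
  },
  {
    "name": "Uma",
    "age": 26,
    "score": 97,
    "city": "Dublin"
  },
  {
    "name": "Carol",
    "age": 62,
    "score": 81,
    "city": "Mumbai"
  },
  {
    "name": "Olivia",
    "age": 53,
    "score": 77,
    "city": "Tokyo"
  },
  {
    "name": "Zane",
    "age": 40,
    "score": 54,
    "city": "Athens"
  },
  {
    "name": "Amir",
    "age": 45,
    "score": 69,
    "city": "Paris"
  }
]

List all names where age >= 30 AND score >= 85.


Checking both conditions:
  Rosa (age=38, score=86) -> YES
  Bea (age=38, score=56) -> no
  Uma (age=26, score=97) -> no
  Carol (age=62, score=81) -> no
  Olivia (age=53, score=77) -> no
  Zane (age=40, score=54) -> no
  Amir (age=45, score=69) -> no


ANSWER: Rosa


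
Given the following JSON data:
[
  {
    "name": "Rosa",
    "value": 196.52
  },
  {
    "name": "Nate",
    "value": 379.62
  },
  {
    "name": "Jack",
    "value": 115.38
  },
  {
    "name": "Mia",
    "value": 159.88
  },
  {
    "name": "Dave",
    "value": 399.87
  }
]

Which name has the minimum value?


Comparing values:
  Rosa: 196.52
  Nate: 379.62
  Jack: 115.38
  Mia: 159.88
  Dave: 399.87
Minimum: Jack (115.38)

ANSWER: Jack


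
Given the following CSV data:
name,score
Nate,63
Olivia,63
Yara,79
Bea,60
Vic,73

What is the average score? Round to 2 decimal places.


Scores: 63, 63, 79, 60, 73
Sum = 338
Count = 5
Average = 338 / 5 = 67.60

ANSWER: 67.60


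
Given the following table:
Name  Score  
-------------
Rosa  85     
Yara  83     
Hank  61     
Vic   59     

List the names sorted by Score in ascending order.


Sorting by Score (ascending):
  Vic: 59
  Hank: 61
  Yara: 83
  Rosa: 85


ANSWER: Vic, Hank, Yara, Rosa


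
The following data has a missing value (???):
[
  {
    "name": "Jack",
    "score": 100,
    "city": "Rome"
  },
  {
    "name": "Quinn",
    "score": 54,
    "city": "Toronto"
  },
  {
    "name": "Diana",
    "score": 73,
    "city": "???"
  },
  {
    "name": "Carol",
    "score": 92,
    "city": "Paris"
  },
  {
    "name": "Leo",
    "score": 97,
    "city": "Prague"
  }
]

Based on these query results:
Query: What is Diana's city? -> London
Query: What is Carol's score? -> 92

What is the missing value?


The missing value is Diana's city
From query: Diana's city = London

ANSWER: London


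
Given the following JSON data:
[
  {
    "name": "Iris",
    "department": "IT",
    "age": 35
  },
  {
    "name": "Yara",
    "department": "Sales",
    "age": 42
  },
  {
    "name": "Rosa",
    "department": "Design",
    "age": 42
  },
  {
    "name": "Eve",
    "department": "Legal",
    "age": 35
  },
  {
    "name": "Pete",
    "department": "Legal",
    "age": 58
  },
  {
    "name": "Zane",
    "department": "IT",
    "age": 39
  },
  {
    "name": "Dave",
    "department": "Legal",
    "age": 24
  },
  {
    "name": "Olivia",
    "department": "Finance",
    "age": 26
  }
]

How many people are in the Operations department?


Scanning records for department = Operations
  No matches found
Count: 0

ANSWER: 0


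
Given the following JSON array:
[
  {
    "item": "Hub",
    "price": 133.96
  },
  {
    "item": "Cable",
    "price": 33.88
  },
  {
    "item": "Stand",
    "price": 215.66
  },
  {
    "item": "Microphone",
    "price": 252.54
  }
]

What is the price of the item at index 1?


Array index 1 -> Cable
price = 33.88

ANSWER: 33.88


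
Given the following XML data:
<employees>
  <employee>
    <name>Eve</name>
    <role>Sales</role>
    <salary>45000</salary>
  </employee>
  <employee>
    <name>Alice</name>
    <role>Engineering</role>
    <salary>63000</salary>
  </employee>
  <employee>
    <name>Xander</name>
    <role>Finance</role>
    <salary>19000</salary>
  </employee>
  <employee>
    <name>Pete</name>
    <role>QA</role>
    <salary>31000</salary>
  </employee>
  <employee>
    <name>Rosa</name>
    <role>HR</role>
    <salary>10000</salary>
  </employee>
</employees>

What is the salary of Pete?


Searching for <employee> with <name>Pete</name>
Found at position 4
<salary>31000</salary>

ANSWER: 31000


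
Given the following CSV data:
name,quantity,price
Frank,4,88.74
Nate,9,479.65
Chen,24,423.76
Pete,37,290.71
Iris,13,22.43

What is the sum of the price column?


Values in 'price' column:
  Row 1: 88.74
  Row 2: 479.65
  Row 3: 423.76
  Row 4: 290.71
  Row 5: 22.43
Sum = 88.74 + 479.65 + 423.76 + 290.71 + 22.43 = 1305.29

ANSWER: 1305.29


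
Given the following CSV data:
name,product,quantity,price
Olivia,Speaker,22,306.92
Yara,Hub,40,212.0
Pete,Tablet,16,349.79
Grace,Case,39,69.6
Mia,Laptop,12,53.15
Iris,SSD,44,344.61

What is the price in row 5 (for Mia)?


Row 5: Mia
Column 'price' = 53.15

ANSWER: 53.15


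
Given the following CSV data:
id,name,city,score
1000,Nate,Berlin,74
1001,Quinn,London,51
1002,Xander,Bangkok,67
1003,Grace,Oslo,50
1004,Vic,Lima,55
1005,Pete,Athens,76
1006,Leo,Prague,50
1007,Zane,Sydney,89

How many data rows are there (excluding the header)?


Counting rows (excluding header):
Header: id,name,city,score
Data rows: 8

ANSWER: 8


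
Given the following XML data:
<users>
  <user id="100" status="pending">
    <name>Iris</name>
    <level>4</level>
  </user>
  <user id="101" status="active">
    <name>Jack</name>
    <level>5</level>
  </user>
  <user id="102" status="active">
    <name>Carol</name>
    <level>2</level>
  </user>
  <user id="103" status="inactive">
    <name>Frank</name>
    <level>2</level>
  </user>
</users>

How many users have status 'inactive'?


Counting users with status='inactive':
  Frank (id=103) -> MATCH
Count: 1

ANSWER: 1


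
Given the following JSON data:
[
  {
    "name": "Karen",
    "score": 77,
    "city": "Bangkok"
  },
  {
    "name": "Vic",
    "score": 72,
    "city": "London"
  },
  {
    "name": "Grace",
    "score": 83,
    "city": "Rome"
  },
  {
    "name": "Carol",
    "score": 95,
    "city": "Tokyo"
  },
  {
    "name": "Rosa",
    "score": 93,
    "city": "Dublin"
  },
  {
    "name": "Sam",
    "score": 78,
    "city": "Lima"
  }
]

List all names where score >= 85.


Filtering records where score >= 85:
  Karen (score=77) -> no
  Vic (score=72) -> no
  Grace (score=83) -> no
  Carol (score=95) -> YES
  Rosa (score=93) -> YES
  Sam (score=78) -> no


ANSWER: Carol, Rosa


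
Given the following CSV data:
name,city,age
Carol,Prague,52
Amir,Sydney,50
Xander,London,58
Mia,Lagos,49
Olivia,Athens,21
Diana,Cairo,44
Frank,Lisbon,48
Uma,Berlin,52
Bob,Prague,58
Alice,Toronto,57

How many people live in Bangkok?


Scanning city column for 'Bangkok':
Total matches: 0

ANSWER: 0


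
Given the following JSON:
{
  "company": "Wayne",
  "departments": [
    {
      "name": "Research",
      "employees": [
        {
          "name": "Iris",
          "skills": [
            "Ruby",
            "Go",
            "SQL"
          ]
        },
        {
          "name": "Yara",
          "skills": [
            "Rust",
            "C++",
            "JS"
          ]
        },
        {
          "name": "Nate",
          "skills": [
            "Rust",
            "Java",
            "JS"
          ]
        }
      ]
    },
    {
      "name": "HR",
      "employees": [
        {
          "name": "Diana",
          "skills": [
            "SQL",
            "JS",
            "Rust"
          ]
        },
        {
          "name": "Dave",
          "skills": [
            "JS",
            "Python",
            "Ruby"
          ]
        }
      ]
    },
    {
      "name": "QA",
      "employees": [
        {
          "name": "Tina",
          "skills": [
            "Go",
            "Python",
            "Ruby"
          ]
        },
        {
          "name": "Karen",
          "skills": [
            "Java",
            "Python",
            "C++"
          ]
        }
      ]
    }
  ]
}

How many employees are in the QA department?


Path: departments[2].employees
Count: 2

ANSWER: 2


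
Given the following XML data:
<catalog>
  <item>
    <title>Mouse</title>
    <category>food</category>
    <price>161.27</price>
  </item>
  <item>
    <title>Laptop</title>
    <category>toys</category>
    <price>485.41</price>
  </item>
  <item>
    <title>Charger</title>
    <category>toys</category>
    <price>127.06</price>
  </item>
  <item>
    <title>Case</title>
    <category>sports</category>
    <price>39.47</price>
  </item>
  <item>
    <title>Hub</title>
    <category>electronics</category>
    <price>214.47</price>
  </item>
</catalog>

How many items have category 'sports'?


Scanning <item> elements for <category>sports</category>:
  Item 4: Case -> MATCH
Count: 1

ANSWER: 1


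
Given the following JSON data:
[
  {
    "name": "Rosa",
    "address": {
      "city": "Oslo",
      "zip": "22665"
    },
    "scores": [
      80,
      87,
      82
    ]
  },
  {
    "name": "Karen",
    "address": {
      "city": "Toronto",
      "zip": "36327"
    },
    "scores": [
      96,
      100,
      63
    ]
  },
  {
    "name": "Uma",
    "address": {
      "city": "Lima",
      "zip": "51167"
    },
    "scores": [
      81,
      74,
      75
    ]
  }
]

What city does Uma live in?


Path: records[2].address.city
Value: Lima

ANSWER: Lima


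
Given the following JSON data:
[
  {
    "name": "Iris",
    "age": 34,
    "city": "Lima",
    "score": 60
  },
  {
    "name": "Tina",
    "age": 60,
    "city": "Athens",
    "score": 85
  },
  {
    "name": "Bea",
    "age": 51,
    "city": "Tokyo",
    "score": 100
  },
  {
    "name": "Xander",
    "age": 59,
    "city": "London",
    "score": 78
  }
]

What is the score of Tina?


Looking up record where name = Tina
Record index: 1
Field 'score' = 85

ANSWER: 85


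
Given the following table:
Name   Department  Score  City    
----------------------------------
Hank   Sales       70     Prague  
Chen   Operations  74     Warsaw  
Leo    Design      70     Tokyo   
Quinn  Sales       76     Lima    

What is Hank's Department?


Row 1: Hank
Department = Sales

ANSWER: Sales


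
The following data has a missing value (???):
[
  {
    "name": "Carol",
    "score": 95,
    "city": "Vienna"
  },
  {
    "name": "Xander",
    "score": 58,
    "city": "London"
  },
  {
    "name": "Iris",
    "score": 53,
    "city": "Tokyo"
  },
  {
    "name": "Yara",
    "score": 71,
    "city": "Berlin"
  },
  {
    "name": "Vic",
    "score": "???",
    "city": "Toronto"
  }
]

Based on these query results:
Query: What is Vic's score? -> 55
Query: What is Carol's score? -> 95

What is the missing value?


The missing value is Vic's score
From query: Vic's score = 55

ANSWER: 55


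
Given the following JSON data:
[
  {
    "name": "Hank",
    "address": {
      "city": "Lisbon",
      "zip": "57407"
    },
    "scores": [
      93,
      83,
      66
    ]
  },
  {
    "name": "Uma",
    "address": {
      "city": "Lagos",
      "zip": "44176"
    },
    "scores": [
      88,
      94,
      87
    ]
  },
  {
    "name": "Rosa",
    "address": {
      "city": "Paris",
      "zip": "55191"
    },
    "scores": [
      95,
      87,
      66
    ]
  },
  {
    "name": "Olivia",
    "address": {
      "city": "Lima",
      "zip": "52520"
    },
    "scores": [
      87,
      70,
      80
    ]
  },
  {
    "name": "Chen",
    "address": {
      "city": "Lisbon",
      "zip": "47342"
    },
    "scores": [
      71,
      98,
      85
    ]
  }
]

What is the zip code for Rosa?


Path: records[2].address.zip
Value: 55191

ANSWER: 55191


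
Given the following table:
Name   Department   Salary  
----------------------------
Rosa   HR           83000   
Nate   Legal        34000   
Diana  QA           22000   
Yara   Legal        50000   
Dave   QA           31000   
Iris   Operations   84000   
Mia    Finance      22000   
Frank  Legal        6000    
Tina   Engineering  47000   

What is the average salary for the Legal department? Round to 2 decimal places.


Legal department members:
  Nate: 34000
  Yara: 50000
  Frank: 6000
Sum = 90000
Count = 3
Average = 90000 / 3 = 30000.00

ANSWER: 30000.00


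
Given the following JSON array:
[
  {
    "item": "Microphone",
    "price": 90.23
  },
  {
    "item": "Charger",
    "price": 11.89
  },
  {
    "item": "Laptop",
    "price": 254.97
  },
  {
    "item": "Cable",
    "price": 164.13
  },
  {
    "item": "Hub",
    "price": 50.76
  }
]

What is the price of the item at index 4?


Array index 4 -> Hub
price = 50.76

ANSWER: 50.76


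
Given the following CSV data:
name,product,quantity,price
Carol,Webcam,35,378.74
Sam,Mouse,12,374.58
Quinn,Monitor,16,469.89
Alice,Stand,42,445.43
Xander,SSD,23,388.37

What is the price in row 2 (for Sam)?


Row 2: Sam
Column 'price' = 374.58

ANSWER: 374.58


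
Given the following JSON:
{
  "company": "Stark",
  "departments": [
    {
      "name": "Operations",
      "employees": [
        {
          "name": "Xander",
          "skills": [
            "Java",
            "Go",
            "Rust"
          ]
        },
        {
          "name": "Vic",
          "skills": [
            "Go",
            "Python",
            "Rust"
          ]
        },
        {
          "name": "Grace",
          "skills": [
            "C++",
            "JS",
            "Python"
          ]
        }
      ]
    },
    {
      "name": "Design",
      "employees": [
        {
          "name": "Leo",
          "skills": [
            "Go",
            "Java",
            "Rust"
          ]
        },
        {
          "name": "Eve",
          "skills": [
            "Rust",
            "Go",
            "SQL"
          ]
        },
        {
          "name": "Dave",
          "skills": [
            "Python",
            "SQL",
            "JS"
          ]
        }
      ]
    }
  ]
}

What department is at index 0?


Path: departments[0].name
Value: Operations

ANSWER: Operations


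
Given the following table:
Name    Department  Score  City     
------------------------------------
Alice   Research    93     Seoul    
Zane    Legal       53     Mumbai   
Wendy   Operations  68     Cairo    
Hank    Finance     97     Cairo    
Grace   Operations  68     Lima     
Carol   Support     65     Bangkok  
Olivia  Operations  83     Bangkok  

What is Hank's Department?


Row 4: Hank
Department = Finance

ANSWER: Finance


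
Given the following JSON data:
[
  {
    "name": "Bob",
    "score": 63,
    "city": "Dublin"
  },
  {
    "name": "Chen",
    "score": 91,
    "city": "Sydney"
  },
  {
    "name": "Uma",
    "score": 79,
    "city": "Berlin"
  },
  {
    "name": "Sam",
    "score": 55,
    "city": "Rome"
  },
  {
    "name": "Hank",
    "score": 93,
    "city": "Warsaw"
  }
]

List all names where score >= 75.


Filtering records where score >= 75:
  Bob (score=63) -> no
  Chen (score=91) -> YES
  Uma (score=79) -> YES
  Sam (score=55) -> no
  Hank (score=93) -> YES


ANSWER: Chen, Uma, Hank


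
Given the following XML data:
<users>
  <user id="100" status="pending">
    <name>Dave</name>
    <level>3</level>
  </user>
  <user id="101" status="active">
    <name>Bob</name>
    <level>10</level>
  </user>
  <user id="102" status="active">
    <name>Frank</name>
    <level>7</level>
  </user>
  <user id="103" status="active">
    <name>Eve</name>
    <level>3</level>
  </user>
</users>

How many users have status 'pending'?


Counting users with status='pending':
  Dave (id=100) -> MATCH
Count: 1

ANSWER: 1


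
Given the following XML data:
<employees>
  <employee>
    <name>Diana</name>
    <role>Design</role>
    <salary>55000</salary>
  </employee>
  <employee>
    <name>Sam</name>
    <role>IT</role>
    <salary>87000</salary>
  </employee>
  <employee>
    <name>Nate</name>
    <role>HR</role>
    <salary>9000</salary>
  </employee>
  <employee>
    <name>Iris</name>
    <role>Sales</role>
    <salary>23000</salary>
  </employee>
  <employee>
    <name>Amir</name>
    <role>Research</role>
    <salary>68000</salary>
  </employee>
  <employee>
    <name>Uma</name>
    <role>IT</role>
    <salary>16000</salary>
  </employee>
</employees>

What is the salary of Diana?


Searching for <employee> with <name>Diana</name>
Found at position 1
<salary>55000</salary>

ANSWER: 55000


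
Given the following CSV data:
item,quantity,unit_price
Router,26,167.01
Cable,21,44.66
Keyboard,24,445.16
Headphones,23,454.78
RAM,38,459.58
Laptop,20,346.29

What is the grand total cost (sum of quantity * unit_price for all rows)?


Computing row totals:
  Router: 26 * 167.01 = 4342.26
  Cable: 21 * 44.66 = 937.86
  Keyboard: 24 * 445.16 = 10683.84
  Headphones: 23 * 454.78 = 10459.94
  RAM: 38 * 459.58 = 17464.04
  Laptop: 20 * 346.29 = 6925.8
Grand total = 4342.26 + 937.86 + 10683.84 + 10459.94 + 17464.04 + 6925.8 = 50813.74

ANSWER: 50813.74


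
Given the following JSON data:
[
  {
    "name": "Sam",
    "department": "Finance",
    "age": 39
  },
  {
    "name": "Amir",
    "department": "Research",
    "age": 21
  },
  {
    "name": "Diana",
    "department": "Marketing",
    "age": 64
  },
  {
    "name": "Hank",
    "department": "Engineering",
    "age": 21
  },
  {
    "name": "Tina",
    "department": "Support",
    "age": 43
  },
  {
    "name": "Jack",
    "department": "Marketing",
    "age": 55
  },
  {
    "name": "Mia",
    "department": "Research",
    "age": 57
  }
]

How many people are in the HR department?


Scanning records for department = HR
  No matches found
Count: 0

ANSWER: 0


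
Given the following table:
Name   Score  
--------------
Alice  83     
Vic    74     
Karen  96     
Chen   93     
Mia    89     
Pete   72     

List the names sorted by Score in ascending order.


Sorting by Score (ascending):
  Pete: 72
  Vic: 74
  Alice: 83
  Mia: 89
  Chen: 93
  Karen: 96


ANSWER: Pete, Vic, Alice, Mia, Chen, Karen


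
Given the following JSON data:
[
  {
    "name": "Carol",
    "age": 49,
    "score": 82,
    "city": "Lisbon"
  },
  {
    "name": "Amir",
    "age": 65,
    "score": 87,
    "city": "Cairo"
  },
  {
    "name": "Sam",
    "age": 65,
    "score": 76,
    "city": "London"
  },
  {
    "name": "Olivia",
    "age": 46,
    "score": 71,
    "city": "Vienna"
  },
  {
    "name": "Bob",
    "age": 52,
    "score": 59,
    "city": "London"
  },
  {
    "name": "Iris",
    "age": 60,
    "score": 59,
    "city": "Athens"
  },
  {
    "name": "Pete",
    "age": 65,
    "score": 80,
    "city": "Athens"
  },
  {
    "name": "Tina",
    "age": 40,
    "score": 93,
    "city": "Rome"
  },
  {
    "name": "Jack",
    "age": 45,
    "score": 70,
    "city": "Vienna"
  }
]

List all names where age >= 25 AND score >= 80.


Checking both conditions:
  Carol (age=49, score=82) -> YES
  Amir (age=65, score=87) -> YES
  Sam (age=65, score=76) -> no
  Olivia (age=46, score=71) -> no
  Bob (age=52, score=59) -> no
  Iris (age=60, score=59) -> no
  Pete (age=65, score=80) -> YES
  Tina (age=40, score=93) -> YES
  Jack (age=45, score=70) -> no


ANSWER: Carol, Amir, Pete, Tina


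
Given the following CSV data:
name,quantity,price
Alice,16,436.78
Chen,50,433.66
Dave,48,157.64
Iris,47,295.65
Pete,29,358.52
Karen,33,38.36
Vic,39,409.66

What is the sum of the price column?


Values in 'price' column:
  Row 1: 436.78
  Row 2: 433.66
  Row 3: 157.64
  Row 4: 295.65
  Row 5: 358.52
  Row 6: 38.36
  Row 7: 409.66
Sum = 436.78 + 433.66 + 157.64 + 295.65 + 358.52 + 38.36 + 409.66 = 2130.27

ANSWER: 2130.27


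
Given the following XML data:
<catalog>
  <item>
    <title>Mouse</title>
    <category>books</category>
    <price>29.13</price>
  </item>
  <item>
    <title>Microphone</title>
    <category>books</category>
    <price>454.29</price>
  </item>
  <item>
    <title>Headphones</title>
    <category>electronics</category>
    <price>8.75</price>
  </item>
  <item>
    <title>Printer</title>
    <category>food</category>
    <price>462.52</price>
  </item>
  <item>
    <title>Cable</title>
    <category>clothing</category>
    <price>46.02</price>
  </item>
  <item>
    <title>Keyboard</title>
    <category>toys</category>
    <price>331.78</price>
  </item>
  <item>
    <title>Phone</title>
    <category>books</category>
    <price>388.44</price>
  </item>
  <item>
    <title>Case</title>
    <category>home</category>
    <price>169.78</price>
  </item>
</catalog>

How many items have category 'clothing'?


Scanning <item> elements for <category>clothing</category>:
  Item 5: Cable -> MATCH
Count: 1

ANSWER: 1


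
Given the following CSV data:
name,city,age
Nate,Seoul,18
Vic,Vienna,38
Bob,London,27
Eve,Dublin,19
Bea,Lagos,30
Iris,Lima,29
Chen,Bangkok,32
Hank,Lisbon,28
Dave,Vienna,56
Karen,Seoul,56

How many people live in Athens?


Scanning city column for 'Athens':
Total matches: 0

ANSWER: 0


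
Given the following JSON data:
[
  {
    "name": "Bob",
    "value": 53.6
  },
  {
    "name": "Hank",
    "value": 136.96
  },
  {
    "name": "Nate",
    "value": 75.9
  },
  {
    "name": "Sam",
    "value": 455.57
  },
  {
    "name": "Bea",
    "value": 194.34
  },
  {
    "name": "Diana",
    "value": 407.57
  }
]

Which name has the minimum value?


Comparing values:
  Bob: 53.6
  Hank: 136.96
  Nate: 75.9
  Sam: 455.57
  Bea: 194.34
  Diana: 407.57
Minimum: Bob (53.6)

ANSWER: Bob


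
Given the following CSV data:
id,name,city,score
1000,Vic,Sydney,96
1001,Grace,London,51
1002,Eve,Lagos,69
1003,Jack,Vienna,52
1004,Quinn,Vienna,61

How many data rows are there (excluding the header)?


Counting rows (excluding header):
Header: id,name,city,score
Data rows: 5

ANSWER: 5


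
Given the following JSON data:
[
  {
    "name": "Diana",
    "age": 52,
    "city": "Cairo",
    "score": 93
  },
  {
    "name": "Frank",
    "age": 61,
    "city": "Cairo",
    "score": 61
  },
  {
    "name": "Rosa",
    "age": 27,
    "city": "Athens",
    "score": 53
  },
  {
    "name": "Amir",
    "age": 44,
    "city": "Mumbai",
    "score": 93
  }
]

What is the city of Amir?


Looking up record where name = Amir
Record index: 3
Field 'city' = Mumbai

ANSWER: Mumbai


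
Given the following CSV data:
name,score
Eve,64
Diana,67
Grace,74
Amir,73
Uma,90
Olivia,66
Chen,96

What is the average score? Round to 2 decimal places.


Scores: 64, 67, 74, 73, 90, 66, 96
Sum = 530
Count = 7
Average = 530 / 7 = 75.71

ANSWER: 75.71


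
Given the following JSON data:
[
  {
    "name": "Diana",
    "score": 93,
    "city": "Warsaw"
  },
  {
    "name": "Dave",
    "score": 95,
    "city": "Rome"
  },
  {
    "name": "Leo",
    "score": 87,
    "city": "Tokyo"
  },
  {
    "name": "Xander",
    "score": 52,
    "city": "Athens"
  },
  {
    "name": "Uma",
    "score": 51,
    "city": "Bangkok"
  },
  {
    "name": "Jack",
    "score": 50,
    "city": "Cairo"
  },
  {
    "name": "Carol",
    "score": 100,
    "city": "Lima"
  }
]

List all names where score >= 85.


Filtering records where score >= 85:
  Diana (score=93) -> YES
  Dave (score=95) -> YES
  Leo (score=87) -> YES
  Xander (score=52) -> no
  Uma (score=51) -> no
  Jack (score=50) -> no
  Carol (score=100) -> YES


ANSWER: Diana, Dave, Leo, Carol


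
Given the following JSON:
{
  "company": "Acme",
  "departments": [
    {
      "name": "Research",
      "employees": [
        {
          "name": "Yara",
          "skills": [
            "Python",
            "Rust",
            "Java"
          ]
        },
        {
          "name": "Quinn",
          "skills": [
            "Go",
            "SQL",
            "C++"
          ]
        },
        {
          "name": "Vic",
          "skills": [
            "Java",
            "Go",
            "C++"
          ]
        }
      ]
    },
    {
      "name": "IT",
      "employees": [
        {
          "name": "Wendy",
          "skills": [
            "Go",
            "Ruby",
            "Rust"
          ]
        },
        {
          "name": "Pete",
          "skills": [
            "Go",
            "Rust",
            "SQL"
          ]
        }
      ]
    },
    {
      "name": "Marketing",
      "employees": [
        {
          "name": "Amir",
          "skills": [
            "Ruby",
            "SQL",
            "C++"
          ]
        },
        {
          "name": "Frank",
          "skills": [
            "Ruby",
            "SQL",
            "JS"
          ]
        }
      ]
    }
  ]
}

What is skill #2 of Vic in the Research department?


Path: departments[0].employees[2].skills[1]
Value: Go

ANSWER: Go


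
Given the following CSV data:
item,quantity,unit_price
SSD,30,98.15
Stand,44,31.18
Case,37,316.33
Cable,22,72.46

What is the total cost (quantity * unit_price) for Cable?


Row: Cable
quantity = 22
unit_price = 72.46
total = 22 * 72.46 = 1594.12

ANSWER: 1594.12


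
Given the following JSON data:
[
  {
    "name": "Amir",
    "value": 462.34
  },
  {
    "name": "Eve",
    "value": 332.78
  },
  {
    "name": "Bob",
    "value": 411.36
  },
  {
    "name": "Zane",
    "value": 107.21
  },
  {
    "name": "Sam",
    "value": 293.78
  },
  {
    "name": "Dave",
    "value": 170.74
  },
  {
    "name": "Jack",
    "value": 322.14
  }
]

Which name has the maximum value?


Comparing values:
  Amir: 462.34
  Eve: 332.78
  Bob: 411.36
  Zane: 107.21
  Sam: 293.78
  Dave: 170.74
  Jack: 322.14
Maximum: Amir (462.34)

ANSWER: Amir


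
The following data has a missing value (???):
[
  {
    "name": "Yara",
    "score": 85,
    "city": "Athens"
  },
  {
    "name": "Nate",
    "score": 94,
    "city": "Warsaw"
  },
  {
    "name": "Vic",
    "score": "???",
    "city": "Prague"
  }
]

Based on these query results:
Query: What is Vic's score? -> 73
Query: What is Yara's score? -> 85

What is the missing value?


The missing value is Vic's score
From query: Vic's score = 73

ANSWER: 73


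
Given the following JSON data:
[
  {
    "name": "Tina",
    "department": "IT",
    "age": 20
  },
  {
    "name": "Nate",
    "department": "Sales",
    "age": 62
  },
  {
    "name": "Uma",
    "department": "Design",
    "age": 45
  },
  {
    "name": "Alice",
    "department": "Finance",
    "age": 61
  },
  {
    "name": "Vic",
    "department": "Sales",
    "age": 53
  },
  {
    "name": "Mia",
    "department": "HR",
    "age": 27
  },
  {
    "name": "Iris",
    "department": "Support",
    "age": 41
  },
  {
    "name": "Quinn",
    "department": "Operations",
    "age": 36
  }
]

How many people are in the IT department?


Scanning records for department = IT
  Record 0: Tina
Count: 1

ANSWER: 1


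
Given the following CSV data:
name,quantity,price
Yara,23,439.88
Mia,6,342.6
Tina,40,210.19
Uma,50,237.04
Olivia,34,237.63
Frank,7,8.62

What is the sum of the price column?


Values in 'price' column:
  Row 1: 439.88
  Row 2: 342.6
  Row 3: 210.19
  Row 4: 237.04
  Row 5: 237.63
  Row 6: 8.62
Sum = 439.88 + 342.6 + 210.19 + 237.04 + 237.63 + 8.62 = 1475.96

ANSWER: 1475.96


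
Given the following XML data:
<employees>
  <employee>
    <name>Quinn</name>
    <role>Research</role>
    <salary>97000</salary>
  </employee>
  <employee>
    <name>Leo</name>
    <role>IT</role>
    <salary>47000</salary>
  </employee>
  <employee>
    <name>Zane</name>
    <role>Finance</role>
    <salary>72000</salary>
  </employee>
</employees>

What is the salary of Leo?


Searching for <employee> with <name>Leo</name>
Found at position 2
<salary>47000</salary>

ANSWER: 47000


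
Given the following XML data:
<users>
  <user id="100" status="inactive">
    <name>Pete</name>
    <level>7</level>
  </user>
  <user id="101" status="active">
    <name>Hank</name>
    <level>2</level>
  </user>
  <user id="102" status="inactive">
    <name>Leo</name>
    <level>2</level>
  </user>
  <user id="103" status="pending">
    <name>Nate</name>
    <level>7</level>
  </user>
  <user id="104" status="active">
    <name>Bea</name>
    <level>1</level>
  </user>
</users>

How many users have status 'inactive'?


Counting users with status='inactive':
  Pete (id=100) -> MATCH
  Leo (id=102) -> MATCH
Count: 2

ANSWER: 2


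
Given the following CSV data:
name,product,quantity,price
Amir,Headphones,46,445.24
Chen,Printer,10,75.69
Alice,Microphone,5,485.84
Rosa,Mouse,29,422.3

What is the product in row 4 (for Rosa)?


Row 4: Rosa
Column 'product' = Mouse

ANSWER: Mouse


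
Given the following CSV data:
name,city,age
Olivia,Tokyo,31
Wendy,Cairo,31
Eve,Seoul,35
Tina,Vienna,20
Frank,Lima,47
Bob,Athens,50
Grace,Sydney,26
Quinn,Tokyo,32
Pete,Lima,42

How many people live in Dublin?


Scanning city column for 'Dublin':
Total matches: 0

ANSWER: 0


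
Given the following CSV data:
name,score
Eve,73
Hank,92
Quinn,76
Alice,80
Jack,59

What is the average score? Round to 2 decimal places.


Scores: 73, 92, 76, 80, 59
Sum = 380
Count = 5
Average = 380 / 5 = 76.00

ANSWER: 76.00


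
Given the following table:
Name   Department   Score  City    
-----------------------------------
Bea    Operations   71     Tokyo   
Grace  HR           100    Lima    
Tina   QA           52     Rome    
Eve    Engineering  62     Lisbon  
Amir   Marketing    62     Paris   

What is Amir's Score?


Row 5: Amir
Score = 62

ANSWER: 62


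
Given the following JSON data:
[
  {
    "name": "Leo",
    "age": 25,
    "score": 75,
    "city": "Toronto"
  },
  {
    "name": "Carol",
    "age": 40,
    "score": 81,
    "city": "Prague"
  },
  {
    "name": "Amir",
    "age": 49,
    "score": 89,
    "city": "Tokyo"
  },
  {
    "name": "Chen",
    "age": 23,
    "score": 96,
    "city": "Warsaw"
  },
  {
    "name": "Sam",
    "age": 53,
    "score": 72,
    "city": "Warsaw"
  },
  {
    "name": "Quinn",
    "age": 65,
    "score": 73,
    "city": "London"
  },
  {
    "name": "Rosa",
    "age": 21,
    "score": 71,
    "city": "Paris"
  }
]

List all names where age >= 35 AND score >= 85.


Checking both conditions:
  Leo (age=25, score=75) -> no
  Carol (age=40, score=81) -> no
  Amir (age=49, score=89) -> YES
  Chen (age=23, score=96) -> no
  Sam (age=53, score=72) -> no
  Quinn (age=65, score=73) -> no
  Rosa (age=21, score=71) -> no


ANSWER: Amir


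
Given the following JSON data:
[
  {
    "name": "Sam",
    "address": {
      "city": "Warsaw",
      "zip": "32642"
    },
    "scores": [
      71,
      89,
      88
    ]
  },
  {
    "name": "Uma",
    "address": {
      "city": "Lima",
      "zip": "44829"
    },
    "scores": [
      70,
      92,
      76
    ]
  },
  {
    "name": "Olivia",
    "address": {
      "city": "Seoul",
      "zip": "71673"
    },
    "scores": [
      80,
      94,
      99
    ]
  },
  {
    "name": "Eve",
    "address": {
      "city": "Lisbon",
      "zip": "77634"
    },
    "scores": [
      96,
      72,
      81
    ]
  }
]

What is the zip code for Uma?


Path: records[1].address.zip
Value: 44829

ANSWER: 44829


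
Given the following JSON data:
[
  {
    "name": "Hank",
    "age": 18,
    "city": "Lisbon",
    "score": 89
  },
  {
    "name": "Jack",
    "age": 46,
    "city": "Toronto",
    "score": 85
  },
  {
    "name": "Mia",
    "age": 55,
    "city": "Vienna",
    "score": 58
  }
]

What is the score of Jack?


Looking up record where name = Jack
Record index: 1
Field 'score' = 85

ANSWER: 85


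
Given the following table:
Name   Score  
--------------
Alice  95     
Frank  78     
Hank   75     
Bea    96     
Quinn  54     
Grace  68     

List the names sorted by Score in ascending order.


Sorting by Score (ascending):
  Quinn: 54
  Grace: 68
  Hank: 75
  Frank: 78
  Alice: 95
  Bea: 96


ANSWER: Quinn, Grace, Hank, Frank, Alice, Bea


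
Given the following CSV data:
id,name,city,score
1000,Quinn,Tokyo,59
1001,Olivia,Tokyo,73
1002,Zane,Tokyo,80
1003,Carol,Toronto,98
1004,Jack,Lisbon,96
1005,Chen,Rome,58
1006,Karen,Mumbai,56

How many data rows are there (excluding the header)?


Counting rows (excluding header):
Header: id,name,city,score
Data rows: 7

ANSWER: 7


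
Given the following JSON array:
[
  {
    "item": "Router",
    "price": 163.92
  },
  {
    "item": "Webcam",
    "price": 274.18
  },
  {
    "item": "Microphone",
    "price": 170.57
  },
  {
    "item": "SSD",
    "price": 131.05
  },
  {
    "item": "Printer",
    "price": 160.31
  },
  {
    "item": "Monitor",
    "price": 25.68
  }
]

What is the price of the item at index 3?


Array index 3 -> SSD
price = 131.05

ANSWER: 131.05


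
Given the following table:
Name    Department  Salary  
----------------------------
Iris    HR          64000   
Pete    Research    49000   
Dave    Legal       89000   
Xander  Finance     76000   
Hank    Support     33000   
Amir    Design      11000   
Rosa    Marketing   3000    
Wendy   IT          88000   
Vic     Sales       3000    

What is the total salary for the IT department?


IT department members:
  Wendy: 88000
Total = 88000 = 88000

ANSWER: 88000


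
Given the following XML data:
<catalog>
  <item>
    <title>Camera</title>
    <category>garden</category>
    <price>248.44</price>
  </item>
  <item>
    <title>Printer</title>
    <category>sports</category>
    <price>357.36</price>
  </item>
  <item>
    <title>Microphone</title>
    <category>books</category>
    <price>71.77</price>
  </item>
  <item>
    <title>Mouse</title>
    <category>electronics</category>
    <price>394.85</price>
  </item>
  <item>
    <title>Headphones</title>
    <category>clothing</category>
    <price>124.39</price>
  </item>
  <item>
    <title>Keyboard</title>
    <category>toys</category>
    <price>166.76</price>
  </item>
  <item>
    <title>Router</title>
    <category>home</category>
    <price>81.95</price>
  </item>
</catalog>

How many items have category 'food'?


Scanning <item> elements for <category>food</category>:
Count: 0

ANSWER: 0
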